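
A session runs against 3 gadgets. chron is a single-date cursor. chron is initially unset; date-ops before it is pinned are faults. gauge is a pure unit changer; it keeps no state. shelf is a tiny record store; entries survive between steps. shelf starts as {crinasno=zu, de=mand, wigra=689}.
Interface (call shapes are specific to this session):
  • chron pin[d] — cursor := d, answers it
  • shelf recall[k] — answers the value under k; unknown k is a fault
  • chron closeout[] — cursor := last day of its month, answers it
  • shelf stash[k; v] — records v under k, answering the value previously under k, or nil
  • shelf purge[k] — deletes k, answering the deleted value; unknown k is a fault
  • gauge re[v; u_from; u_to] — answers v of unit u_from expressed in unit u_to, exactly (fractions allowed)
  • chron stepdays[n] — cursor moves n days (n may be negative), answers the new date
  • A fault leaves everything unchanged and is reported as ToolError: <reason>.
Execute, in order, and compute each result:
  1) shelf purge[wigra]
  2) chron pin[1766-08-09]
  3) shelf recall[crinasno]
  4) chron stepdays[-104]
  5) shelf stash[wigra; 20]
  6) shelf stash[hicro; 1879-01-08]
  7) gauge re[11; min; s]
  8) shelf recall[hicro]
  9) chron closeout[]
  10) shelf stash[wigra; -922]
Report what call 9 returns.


~$ shelf purge k=wigra
= 689
~$ chron pin d=1766-08-09
= 1766-08-09
~$ shelf recall k=crinasno
= zu
~$ chron stepdays n=-104
= 1766-04-27
~$ shelf stash k=wigra v=20
= nil
~$ shelf stash k=hicro v=1879-01-08
= nil
~$ gauge re v=11 u_from=min u_to=s
= 660
~$ shelf recall k=hicro
= 1879-01-08
~$ chron closeout
= 1766-04-30
~$ shelf stash k=wigra v=-922
= 20

Answer: 1766-04-30


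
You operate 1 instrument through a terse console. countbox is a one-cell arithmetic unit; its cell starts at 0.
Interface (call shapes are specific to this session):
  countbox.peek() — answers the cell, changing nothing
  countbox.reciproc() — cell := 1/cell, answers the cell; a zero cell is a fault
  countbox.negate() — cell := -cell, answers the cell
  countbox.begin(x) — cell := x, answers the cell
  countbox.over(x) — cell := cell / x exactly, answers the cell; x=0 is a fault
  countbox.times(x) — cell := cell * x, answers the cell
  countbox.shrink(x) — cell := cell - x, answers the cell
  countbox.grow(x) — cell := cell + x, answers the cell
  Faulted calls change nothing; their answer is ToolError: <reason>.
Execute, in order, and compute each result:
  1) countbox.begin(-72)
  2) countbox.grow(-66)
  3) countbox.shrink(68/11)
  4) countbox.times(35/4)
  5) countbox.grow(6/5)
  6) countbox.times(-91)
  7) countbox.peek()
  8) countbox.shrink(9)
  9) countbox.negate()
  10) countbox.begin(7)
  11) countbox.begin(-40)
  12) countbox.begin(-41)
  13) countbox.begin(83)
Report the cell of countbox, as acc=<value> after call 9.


>> begin(x→-72)
<< -72
>> grow(x→-66)
<< -138
>> shrink(x→68/11)
<< -1586/11
>> times(x→35/4)
<< -27755/22
>> grow(x→6/5)
<< -138643/110
>> times(x→-91)
<< 12616513/110
>> peek()
<< 12616513/110
>> shrink(x→9)
<< 12615523/110
>> negate()
<< -12615523/110
>> begin(x→7)
<< 7
>> begin(x→-40)
<< -40
>> begin(x→-41)
<< -41
>> begin(x→83)
<< 83

Answer: acc=-12615523/110


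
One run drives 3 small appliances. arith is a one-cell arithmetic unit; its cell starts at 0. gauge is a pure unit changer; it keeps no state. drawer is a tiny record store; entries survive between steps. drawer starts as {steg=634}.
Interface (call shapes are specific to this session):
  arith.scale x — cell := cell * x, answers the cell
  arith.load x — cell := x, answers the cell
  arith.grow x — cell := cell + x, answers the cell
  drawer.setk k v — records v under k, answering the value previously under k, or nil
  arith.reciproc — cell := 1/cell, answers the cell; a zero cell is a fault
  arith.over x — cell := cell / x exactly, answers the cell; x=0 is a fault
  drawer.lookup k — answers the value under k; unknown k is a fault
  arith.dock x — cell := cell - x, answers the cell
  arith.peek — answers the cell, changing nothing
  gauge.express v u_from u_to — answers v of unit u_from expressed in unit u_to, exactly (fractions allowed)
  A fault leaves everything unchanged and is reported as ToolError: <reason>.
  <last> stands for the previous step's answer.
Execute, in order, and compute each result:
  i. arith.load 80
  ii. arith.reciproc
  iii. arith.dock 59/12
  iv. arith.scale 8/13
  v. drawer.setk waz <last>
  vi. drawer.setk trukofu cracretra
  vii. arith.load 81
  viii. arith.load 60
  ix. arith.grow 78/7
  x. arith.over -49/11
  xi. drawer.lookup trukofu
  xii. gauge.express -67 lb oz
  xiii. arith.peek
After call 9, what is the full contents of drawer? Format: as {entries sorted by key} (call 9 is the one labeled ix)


CALL load[x=80]
RET  80
CALL reciproc[]
RET  1/80
CALL dock[x=59/12]
RET  -1177/240
CALL scale[x=8/13]
RET  -1177/390
CALL setk[k=waz; v=<last>]
RET  nil
CALL setk[k=trukofu; v=cracretra]
RET  nil
CALL load[x=81]
RET  81
CALL load[x=60]
RET  60
CALL grow[x=78/7]
RET  498/7
CALL over[x=-49/11]
RET  -5478/343
CALL lookup[k=trukofu]
RET  cracretra
CALL express[v=-67; u_from=lb; u_to=oz]
RET  -1072
CALL peek[]
RET  -5478/343

Answer: {steg=634, trukofu=cracretra, waz=-1177/390}


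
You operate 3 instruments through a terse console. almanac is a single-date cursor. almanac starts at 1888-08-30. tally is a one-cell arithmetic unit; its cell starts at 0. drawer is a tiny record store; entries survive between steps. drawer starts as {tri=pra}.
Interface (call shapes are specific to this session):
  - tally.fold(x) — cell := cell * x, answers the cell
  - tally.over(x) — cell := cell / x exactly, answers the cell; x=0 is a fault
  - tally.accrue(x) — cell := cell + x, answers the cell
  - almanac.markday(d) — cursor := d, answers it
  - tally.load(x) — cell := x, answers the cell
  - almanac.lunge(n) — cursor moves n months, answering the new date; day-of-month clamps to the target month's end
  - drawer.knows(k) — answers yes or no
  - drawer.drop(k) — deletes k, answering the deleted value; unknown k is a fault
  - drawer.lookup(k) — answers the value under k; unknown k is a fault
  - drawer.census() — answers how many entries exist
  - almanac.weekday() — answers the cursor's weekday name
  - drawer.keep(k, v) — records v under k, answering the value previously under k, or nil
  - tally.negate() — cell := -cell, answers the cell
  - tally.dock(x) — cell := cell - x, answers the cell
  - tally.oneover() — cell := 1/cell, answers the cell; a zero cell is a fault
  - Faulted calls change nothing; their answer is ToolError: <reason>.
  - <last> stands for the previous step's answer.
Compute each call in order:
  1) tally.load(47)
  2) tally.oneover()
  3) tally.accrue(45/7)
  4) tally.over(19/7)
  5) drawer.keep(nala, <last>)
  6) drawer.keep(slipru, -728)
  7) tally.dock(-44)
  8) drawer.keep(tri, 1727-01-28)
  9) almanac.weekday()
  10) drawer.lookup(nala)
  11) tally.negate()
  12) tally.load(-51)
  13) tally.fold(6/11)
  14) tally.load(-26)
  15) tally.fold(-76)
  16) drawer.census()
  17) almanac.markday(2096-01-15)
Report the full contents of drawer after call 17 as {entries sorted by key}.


Then tally.load on x=47, and see 47.
Calling tally.oneover: 1/47.
I try tally.accrue on x=45/7, giving 2122/329.
Now I run tally.over on x=19/7: 2122/893.
Now I run drawer.keep on k=nala, v=<last>, and see nil.
I use drawer.keep on k=slipru, v=-728, → nil.
Now I run tally.dock on x=-44, which returns 41414/893.
I use drawer.keep on k=tri, v=1727-01-28, yielding pra.
Now I run almanac.weekday(), yielding Thursday.
Using drawer.lookup on k=nala, giving 2122/893.
Using tally.negate, and observe -41414/893.
Calling tally.load on x=-51, and observe -51.
Calling tally.fold on x=6/11, → -306/11.
Next I call tally.load on x=-26: -26.
I call tally.fold on x=-76, and observe 1976.
Now I run drawer.census: 3.
Next I call almanac.markday on d=2096-01-15, — result: 2096-01-15.

Answer: {nala=2122/893, slipru=-728, tri=1727-01-28}


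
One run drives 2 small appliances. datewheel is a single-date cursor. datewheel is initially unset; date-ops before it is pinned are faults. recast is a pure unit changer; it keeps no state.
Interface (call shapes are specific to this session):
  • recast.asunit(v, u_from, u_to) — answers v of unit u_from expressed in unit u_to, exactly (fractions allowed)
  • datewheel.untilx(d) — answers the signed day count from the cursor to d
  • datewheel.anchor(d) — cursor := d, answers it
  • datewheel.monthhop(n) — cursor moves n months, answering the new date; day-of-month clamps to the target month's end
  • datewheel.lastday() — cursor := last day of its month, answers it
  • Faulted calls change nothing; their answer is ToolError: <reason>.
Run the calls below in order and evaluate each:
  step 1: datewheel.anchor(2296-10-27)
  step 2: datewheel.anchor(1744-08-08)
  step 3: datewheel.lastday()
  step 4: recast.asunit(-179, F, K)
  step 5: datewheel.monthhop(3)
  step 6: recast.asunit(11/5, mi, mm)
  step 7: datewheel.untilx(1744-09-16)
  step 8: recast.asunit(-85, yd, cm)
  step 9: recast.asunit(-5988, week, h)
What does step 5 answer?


I use datewheel.anchor using d→2296-10-27, and see 2296-10-27.
Using datewheel.anchor using d→1744-08-08: 1744-08-08.
Now I run datewheel.lastday, and observe 1744-08-31.
I run recast.asunit using v→-179, u_from→F, u_to→K, giving 28067/180.
Using datewheel.monthhop using n→3, yielding 1744-11-30.
I invoke recast.asunit using v→11/5, u_from→mi, u_to→mm: 17702784/5.
Invoking datewheel.untilx using d→1744-09-16, yielding -75.
Using recast.asunit using v→-85, u_from→yd, u_to→cm, → -38862/5.
Then recast.asunit using v→-5988, u_from→week, u_to→h, giving -1005984.

Answer: 1744-11-30


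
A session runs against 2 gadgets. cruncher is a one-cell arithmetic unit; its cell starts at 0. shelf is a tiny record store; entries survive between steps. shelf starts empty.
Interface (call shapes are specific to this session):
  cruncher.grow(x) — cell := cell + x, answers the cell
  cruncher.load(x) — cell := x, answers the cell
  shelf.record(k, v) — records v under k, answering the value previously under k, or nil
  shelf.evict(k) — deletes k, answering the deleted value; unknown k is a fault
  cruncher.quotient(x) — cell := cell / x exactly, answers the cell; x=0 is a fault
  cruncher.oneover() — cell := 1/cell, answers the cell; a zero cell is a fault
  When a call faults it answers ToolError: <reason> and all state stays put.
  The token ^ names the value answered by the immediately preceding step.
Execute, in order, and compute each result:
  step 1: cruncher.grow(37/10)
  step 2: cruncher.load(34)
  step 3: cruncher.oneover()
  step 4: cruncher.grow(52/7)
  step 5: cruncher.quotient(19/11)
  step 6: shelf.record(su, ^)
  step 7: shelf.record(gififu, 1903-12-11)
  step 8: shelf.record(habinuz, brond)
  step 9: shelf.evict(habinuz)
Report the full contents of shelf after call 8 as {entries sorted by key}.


Answer: {gififu=1903-12-11, habinuz=brond, su=19525/4522}

Derivation:
# 1. cruncher.grow(x→37/10) => 37/10
# 2. cruncher.load(x→34) => 34
# 3. cruncher.oneover() => 1/34
# 4. cruncher.grow(x→52/7) => 1775/238
# 5. cruncher.quotient(x→19/11) => 19525/4522
# 6. shelf.record(k→su, v→^) => nil
# 7. shelf.record(k→gififu, v→1903-12-11) => nil
# 8. shelf.record(k→habinuz, v→brond) => nil
# 9. shelf.evict(k→habinuz) => brond


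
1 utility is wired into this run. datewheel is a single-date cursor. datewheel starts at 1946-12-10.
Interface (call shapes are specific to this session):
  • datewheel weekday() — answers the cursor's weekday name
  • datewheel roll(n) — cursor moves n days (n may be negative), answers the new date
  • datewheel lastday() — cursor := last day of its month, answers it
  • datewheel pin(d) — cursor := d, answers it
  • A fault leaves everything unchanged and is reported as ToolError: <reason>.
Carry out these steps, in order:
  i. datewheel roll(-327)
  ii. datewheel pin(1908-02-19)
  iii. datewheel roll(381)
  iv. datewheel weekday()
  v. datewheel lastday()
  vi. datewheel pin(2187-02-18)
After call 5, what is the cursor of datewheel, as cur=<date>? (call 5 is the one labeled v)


Answer: cur=1909-03-31

Derivation:
// 1. datewheel roll(n=-327) -> 1946-01-17
// 2. datewheel pin(d=1908-02-19) -> 1908-02-19
// 3. datewheel roll(n=381) -> 1909-03-06
// 4. datewheel weekday() -> Saturday
// 5. datewheel lastday() -> 1909-03-31
// 6. datewheel pin(d=2187-02-18) -> 2187-02-18


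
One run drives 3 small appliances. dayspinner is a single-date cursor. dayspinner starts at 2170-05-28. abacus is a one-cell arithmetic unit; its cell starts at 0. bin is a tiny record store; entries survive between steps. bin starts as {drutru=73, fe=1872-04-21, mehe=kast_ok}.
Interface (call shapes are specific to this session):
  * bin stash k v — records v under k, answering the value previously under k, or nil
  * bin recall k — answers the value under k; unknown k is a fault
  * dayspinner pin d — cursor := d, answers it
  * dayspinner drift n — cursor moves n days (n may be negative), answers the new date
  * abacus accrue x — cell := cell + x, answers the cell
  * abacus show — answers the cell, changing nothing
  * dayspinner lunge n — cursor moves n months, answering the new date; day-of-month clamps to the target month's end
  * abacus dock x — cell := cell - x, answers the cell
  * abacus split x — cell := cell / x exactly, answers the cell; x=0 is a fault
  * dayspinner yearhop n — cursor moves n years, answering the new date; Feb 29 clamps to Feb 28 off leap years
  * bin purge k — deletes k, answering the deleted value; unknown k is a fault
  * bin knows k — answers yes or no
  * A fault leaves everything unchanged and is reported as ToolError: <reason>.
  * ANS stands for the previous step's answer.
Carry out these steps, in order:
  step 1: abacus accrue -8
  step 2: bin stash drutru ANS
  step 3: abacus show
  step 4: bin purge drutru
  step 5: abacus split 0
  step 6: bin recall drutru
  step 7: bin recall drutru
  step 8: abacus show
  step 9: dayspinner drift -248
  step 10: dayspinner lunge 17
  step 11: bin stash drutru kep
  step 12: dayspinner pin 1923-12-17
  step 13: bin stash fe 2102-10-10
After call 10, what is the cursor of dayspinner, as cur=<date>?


Answer: cur=2171-02-22

Derivation:
Step: abacus accrue[x: -8]
Result: -8
Step: bin stash[k: drutru; v: ANS]
Result: 73
Step: abacus show[]
Result: -8
Step: bin purge[k: drutru]
Result: -8
Step: abacus split[x: 0]
Result: ToolError: division by zero
Step: bin recall[k: drutru]
Result: ToolError: no such key drutru
Step: bin recall[k: drutru]
Result: ToolError: no such key drutru
Step: abacus show[]
Result: -8
Step: dayspinner drift[n: -248]
Result: 2169-09-22
Step: dayspinner lunge[n: 17]
Result: 2171-02-22
Step: bin stash[k: drutru; v: kep]
Result: nil
Step: dayspinner pin[d: 1923-12-17]
Result: 1923-12-17
Step: bin stash[k: fe; v: 2102-10-10]
Result: 1872-04-21


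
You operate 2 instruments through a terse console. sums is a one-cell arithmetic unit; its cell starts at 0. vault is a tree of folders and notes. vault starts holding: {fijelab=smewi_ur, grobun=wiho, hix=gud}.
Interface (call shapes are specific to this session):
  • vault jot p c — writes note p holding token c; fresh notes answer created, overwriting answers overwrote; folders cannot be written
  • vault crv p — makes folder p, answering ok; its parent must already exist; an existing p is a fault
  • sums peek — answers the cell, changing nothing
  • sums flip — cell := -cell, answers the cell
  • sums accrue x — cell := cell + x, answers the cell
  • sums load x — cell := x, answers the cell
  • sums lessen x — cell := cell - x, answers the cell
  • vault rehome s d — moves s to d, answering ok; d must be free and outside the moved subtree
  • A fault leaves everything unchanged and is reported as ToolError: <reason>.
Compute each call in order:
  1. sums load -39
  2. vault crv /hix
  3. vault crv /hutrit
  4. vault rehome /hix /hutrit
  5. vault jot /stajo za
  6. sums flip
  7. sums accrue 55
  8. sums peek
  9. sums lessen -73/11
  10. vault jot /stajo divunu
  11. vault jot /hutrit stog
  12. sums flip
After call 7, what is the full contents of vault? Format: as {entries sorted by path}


Answer: {fijelab=smewi_ur, grobun=wiho, hix=gud, hutrit/, stajo=za}

Derivation:
CALL sums load[x=-39]
RET  -39
CALL vault crv[p=/hix]
RET  ToolError: exists
CALL vault crv[p=/hutrit]
RET  ok
CALL vault rehome[s=/hix; d=/hutrit]
RET  ToolError: exists
CALL vault jot[p=/stajo; c=za]
RET  created
CALL sums flip[]
RET  39
CALL sums accrue[x=55]
RET  94
CALL sums peek[]
RET  94
CALL sums lessen[x=-73/11]
RET  1107/11
CALL vault jot[p=/stajo; c=divunu]
RET  overwrote
CALL vault jot[p=/hutrit; c=stog]
RET  ToolError: is a directory
CALL sums flip[]
RET  -1107/11


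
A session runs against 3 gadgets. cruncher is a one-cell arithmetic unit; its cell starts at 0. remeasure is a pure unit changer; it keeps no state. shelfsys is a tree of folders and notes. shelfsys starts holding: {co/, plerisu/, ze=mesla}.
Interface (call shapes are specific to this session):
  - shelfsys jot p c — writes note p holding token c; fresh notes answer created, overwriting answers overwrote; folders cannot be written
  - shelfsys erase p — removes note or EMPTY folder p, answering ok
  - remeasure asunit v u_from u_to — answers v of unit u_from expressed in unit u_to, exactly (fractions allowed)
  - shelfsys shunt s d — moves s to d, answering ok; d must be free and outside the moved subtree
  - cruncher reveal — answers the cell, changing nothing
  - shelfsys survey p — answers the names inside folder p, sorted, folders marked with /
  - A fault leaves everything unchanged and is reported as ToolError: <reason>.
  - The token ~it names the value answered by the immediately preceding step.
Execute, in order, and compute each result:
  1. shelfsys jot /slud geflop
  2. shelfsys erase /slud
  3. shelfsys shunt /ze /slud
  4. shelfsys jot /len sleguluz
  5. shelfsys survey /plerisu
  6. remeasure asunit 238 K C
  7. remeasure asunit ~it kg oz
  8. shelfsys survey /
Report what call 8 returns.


~$ shelfsys jot /slud geflop
= created
~$ shelfsys erase /slud
= ok
~$ shelfsys shunt /ze /slud
= ok
~$ shelfsys jot /len sleguluz
= created
~$ shelfsys survey /plerisu
= []
~$ remeasure asunit 238 K C
= -703/20
~$ remeasure asunit ~it kg oz
= -56240000000/45359237
~$ shelfsys survey /
= [co/, len, plerisu/, slud]

Answer: [co/, len, plerisu/, slud]


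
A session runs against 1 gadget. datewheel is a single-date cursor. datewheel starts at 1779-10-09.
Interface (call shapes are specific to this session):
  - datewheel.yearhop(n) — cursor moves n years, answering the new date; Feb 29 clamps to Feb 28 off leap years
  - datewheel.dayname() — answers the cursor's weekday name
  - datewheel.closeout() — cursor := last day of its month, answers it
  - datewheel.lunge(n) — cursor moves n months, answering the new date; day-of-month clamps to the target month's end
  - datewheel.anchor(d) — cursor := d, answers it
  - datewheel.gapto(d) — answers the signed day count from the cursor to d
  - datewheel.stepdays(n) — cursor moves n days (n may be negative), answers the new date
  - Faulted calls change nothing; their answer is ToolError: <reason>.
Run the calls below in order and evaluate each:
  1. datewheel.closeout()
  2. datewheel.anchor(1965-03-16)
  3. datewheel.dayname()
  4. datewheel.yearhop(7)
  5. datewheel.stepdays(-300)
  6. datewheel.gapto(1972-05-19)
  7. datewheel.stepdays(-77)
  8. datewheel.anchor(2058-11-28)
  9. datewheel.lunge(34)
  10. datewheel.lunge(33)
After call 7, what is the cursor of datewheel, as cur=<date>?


Answer: cur=1971-03-05

Derivation:
> datewheel.closeout
= 1779-10-31
> datewheel.anchor d: 1965-03-16
= 1965-03-16
> datewheel.dayname
= Tuesday
> datewheel.yearhop n: 7
= 1972-03-16
> datewheel.stepdays n: -300
= 1971-05-21
> datewheel.gapto d: 1972-05-19
= 364
> datewheel.stepdays n: -77
= 1971-03-05
> datewheel.anchor d: 2058-11-28
= 2058-11-28
> datewheel.lunge n: 34
= 2061-09-28
> datewheel.lunge n: 33
= 2064-06-28


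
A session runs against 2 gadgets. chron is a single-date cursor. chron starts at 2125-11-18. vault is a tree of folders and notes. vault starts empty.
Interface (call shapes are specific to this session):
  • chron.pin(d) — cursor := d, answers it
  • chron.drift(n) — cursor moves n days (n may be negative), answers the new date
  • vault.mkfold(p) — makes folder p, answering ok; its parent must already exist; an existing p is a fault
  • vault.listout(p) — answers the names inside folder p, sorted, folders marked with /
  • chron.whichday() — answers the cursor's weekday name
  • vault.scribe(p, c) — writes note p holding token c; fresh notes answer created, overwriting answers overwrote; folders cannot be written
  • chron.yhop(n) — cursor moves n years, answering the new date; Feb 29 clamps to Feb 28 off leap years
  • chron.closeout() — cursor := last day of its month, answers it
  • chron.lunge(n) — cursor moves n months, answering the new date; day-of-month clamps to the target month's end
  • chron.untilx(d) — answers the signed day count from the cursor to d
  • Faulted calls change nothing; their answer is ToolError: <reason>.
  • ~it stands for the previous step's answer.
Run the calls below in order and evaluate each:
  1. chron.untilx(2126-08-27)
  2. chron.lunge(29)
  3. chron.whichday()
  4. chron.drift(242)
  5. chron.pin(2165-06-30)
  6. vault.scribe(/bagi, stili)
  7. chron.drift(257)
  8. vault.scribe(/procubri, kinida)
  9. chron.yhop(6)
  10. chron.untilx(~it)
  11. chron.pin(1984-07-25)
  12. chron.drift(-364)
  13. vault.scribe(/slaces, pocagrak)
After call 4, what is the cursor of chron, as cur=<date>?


Answer: cur=2128-12-16

Derivation:
Do: chron.untilx[d=2126-08-27]
See: 282
Do: chron.lunge[n=29]
See: 2128-04-18
Do: chron.whichday[]
See: Sunday
Do: chron.drift[n=242]
See: 2128-12-16
Do: chron.pin[d=2165-06-30]
See: 2165-06-30
Do: vault.scribe[p=/bagi; c=stili]
See: created
Do: chron.drift[n=257]
See: 2166-03-14
Do: vault.scribe[p=/procubri; c=kinida]
See: created
Do: chron.yhop[n=6]
See: 2172-03-14
Do: chron.untilx[d=~it]
See: 0
Do: chron.pin[d=1984-07-25]
See: 1984-07-25
Do: chron.drift[n=-364]
See: 1983-07-27
Do: vault.scribe[p=/slaces; c=pocagrak]
See: created


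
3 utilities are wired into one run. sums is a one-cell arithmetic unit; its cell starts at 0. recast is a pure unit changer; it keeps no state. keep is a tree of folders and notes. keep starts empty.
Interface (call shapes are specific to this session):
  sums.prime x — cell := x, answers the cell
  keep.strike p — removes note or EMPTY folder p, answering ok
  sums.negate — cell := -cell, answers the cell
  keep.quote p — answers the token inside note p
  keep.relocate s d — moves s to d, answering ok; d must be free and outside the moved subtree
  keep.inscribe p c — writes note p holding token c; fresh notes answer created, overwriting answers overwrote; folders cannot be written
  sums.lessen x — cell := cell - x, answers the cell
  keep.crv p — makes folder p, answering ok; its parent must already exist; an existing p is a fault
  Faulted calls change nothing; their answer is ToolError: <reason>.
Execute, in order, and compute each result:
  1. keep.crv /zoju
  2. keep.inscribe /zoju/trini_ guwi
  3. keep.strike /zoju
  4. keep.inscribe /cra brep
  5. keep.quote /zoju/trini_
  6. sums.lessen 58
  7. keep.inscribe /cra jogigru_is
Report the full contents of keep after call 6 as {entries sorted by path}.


Next I call crv using p='/zoju': ok.
Using inscribe using p='/zoju/trini_', c='guwi', and see created.
I try strike using p='/zoju', — result: ToolError: not empty.
Next I call inscribe using p='/cra', c='brep', which returns created.
Now I run quote using p='/zoju/trini_', and observe guwi.
Next I call lessen using x='58', giving -58.
Using inscribe using p='/cra', c='jogigru_is', — result: overwrote.

Answer: {cra=brep, zoju/, zoju/trini_=guwi}


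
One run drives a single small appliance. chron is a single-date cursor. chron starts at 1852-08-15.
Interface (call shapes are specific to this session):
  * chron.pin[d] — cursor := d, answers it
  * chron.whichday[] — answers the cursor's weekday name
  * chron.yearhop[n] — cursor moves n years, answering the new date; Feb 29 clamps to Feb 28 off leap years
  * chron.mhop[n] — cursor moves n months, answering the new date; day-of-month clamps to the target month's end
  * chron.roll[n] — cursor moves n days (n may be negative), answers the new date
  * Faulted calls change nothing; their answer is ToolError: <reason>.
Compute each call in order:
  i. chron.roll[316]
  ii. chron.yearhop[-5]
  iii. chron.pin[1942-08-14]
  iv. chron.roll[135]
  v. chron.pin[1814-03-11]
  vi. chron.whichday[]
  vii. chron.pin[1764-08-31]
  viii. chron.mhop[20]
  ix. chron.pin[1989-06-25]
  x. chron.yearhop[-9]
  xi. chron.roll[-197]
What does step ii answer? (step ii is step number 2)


> chron.roll n='316'
  1853-06-27
> chron.yearhop n='-5'
  1848-06-27
> chron.pin d='1942-08-14'
  1942-08-14
> chron.roll n='135'
  1942-12-27
> chron.pin d='1814-03-11'
  1814-03-11
> chron.whichday
  Friday
> chron.pin d='1764-08-31'
  1764-08-31
> chron.mhop n='20'
  1766-04-30
> chron.pin d='1989-06-25'
  1989-06-25
> chron.yearhop n='-9'
  1980-06-25
> chron.roll n='-197'
  1979-12-11

Answer: 1848-06-27


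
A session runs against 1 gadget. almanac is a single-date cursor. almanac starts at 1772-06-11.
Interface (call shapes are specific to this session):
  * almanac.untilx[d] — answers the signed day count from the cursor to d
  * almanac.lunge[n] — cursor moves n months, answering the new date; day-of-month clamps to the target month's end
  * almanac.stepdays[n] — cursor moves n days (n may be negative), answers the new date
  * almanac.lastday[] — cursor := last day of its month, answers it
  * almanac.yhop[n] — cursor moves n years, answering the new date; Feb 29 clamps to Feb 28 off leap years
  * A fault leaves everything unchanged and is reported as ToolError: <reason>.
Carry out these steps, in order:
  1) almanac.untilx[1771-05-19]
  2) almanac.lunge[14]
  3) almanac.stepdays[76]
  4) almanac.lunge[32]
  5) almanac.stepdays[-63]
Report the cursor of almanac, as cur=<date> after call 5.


Answer: cur=1776-04-24

Derivation:
Act: untilx[d: 1771-05-19]
Obs: -389
Act: lunge[n: 14]
Obs: 1773-08-11
Act: stepdays[n: 76]
Obs: 1773-10-26
Act: lunge[n: 32]
Obs: 1776-06-26
Act: stepdays[n: -63]
Obs: 1776-04-24


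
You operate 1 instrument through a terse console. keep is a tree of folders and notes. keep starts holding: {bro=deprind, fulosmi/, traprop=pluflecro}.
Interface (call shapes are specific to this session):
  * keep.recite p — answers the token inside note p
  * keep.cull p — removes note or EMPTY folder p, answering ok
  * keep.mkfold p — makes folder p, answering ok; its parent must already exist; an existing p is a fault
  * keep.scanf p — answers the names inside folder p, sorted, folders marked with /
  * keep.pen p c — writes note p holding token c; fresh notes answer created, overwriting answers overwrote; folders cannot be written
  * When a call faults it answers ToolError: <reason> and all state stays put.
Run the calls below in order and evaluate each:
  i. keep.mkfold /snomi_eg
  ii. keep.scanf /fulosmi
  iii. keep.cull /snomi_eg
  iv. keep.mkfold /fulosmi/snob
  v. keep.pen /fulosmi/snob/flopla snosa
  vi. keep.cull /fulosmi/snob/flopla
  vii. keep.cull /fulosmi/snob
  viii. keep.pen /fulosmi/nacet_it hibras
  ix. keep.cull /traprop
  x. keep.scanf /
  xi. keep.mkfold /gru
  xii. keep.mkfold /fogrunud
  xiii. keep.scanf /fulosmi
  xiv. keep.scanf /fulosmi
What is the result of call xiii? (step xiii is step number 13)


-> mkfold(p='/snomi_eg')
<- ok
-> scanf(p='/fulosmi')
<- []
-> cull(p='/snomi_eg')
<- ok
-> mkfold(p='/fulosmi/snob')
<- ok
-> pen(p='/fulosmi/snob/flopla', c='snosa')
<- created
-> cull(p='/fulosmi/snob/flopla')
<- ok
-> cull(p='/fulosmi/snob')
<- ok
-> pen(p='/fulosmi/nacet_it', c='hibras')
<- created
-> cull(p='/traprop')
<- ok
-> scanf(p='/')
<- [bro, fulosmi/]
-> mkfold(p='/gru')
<- ok
-> mkfold(p='/fogrunud')
<- ok
-> scanf(p='/fulosmi')
<- [nacet_it]
-> scanf(p='/fulosmi')
<- [nacet_it]

Answer: [nacet_it]


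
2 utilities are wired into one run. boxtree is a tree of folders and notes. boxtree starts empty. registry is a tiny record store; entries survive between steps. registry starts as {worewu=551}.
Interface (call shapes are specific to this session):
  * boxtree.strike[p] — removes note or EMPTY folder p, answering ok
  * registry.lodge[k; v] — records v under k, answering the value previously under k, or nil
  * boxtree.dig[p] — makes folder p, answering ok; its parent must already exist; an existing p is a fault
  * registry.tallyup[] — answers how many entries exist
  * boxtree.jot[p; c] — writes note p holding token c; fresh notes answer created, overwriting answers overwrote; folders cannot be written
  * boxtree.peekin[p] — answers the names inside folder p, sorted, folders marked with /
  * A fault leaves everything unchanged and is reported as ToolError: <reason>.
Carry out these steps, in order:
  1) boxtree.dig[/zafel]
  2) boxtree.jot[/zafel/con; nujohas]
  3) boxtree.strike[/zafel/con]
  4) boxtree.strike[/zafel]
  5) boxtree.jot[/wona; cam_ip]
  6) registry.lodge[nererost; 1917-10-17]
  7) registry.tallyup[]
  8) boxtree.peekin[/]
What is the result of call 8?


% dig /zafel
= ok
% jot /zafel/con nujohas
= created
% strike /zafel/con
= ok
% strike /zafel
= ok
% jot /wona cam_ip
= created
% lodge nererost 1917-10-17
= nil
% tallyup
= 2
% peekin /
= [wona]

Answer: [wona]


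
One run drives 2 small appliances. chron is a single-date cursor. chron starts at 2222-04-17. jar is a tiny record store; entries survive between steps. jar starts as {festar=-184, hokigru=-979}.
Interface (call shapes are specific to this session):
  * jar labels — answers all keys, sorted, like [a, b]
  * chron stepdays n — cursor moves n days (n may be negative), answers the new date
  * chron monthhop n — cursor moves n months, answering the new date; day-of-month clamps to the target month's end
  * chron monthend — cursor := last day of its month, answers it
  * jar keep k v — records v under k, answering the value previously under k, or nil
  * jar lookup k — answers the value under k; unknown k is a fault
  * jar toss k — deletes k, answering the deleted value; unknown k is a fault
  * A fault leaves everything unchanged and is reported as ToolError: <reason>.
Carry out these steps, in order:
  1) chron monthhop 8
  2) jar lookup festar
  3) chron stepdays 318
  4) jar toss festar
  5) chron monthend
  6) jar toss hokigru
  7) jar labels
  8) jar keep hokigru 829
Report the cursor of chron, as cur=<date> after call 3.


Answer: cur=2223-10-31

Derivation:
==> chron monthhop(n='8')
<== 2222-12-17
==> jar lookup(k='festar')
<== -184
==> chron stepdays(n='318')
<== 2223-10-31
==> jar toss(k='festar')
<== -184
==> chron monthend()
<== 2223-10-31
==> jar toss(k='hokigru')
<== -979
==> jar labels()
<== []
==> jar keep(k='hokigru', v='829')
<== nil


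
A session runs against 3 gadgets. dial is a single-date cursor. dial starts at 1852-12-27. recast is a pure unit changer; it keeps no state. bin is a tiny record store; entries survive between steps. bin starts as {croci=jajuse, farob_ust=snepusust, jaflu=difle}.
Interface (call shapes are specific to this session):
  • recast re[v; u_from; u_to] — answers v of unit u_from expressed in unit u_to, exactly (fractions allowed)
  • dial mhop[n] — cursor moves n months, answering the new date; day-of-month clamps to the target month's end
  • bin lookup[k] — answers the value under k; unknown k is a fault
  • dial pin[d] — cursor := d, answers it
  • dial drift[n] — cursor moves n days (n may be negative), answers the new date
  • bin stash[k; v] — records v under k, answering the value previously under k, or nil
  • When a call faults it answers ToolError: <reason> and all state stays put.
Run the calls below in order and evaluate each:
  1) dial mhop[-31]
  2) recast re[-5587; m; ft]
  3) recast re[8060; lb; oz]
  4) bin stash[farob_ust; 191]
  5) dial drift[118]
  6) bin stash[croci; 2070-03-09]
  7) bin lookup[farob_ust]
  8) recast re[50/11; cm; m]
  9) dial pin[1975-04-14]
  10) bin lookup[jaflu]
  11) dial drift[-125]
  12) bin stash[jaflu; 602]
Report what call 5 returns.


CALL dial mhop[n='-31']
RET  1850-05-27
CALL recast re[v='-5587'; u_from='m'; u_to='ft']
RET  -6983750/381
CALL recast re[v='8060'; u_from='lb'; u_to='oz']
RET  128960
CALL bin stash[k='farob_ust'; v='191']
RET  snepusust
CALL dial drift[n='118']
RET  1850-09-22
CALL bin stash[k='croci'; v='2070-03-09']
RET  jajuse
CALL bin lookup[k='farob_ust']
RET  191
CALL recast re[v='50/11'; u_from='cm'; u_to='m']
RET  1/22
CALL dial pin[d='1975-04-14']
RET  1975-04-14
CALL bin lookup[k='jaflu']
RET  difle
CALL dial drift[n='-125']
RET  1974-12-10
CALL bin stash[k='jaflu'; v='602']
RET  difle

Answer: 1850-09-22


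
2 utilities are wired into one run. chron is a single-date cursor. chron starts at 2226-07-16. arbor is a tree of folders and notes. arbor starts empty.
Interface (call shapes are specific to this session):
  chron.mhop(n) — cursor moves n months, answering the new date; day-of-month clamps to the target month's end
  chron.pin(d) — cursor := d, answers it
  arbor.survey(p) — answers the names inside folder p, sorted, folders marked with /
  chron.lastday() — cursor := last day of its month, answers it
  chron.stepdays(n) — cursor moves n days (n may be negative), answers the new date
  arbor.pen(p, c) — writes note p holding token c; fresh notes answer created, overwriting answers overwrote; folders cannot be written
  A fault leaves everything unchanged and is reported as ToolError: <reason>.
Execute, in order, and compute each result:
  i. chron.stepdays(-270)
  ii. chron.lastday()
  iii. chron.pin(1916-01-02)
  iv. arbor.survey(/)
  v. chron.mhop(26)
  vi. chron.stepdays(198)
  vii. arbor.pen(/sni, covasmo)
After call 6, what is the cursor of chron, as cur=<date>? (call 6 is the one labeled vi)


Answer: cur=1918-09-16

Derivation:
Step: chron.stepdays[n=-270]
Result: 2225-10-19
Step: chron.lastday[]
Result: 2225-10-31
Step: chron.pin[d=1916-01-02]
Result: 1916-01-02
Step: arbor.survey[p=/]
Result: []
Step: chron.mhop[n=26]
Result: 1918-03-02
Step: chron.stepdays[n=198]
Result: 1918-09-16
Step: arbor.pen[p=/sni; c=covasmo]
Result: created


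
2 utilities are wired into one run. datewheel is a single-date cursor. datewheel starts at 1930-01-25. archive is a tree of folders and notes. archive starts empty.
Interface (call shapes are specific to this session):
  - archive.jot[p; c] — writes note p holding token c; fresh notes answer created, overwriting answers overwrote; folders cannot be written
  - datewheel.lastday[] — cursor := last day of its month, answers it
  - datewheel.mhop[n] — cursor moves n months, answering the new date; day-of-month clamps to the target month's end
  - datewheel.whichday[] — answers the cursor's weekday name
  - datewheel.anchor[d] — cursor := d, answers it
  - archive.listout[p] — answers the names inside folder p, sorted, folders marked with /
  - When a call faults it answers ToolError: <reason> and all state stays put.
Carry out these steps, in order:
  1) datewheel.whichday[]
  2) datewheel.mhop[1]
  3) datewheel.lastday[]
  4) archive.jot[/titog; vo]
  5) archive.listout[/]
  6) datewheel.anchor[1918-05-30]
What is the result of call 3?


% datewheel.whichday() => Saturday
% datewheel.mhop(n→1) => 1930-02-25
% datewheel.lastday() => 1930-02-28
% archive.jot(p→/titog, c→vo) => created
% archive.listout(p→/) => [titog]
% datewheel.anchor(d→1918-05-30) => 1918-05-30

Answer: 1930-02-28


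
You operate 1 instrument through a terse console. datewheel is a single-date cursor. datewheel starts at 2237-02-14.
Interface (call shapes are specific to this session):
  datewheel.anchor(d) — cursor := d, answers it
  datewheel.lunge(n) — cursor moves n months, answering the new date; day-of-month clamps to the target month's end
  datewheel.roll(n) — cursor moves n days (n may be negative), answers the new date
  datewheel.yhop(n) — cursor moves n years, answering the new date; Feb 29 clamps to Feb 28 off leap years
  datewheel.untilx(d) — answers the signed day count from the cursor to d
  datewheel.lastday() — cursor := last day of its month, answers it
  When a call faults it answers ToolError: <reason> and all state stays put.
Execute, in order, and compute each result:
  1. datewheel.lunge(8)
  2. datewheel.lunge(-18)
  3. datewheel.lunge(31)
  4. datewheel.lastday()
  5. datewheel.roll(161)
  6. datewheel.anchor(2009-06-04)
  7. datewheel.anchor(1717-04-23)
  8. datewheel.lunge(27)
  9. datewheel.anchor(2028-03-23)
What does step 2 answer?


Now I run lunge with n→8, → 2237-10-14.
Invoking lunge with n→-18, → 2236-04-14.
I invoke lunge with n→31, and observe 2238-11-14.
I use lastday: 2238-11-30.
I try roll with n→161, and get 2239-05-10.
I call anchor with d→2009-06-04, which returns 2009-06-04.
Now I run anchor with d→1717-04-23, and get 1717-04-23.
I run lunge with n→27, which returns 1719-07-23.
Calling anchor with d→2028-03-23, giving 2028-03-23.

Answer: 2236-04-14


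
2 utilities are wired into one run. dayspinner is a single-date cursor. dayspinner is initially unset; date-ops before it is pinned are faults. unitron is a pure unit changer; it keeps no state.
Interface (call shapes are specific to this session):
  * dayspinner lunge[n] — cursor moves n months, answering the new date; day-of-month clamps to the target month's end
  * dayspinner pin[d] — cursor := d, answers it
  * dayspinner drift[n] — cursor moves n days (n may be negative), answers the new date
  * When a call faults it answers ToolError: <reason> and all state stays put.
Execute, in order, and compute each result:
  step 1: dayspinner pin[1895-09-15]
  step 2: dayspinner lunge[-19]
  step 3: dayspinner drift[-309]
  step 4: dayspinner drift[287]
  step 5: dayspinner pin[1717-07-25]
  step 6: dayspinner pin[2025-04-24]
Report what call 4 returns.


Answer: 1894-01-24

Derivation:
>>> dayspinner pin d: 1895-09-15
:: 1895-09-15
>>> dayspinner lunge n: -19
:: 1894-02-15
>>> dayspinner drift n: -309
:: 1893-04-12
>>> dayspinner drift n: 287
:: 1894-01-24
>>> dayspinner pin d: 1717-07-25
:: 1717-07-25
>>> dayspinner pin d: 2025-04-24
:: 2025-04-24


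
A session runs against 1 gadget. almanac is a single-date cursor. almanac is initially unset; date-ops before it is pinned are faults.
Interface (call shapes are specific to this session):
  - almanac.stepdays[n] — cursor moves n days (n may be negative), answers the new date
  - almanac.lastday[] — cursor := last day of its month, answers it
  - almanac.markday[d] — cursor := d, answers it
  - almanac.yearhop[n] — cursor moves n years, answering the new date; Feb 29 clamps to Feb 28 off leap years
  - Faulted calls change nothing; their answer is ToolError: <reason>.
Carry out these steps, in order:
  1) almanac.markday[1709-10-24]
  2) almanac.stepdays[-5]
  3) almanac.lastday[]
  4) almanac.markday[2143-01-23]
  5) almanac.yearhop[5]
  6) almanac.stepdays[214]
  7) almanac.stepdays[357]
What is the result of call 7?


Answer: 2149-08-16

Derivation:
Then almanac.markday using 1709-10-24, which returns 1709-10-24.
Using almanac.stepdays using -5, — result: 1709-10-19.
Using almanac.lastday(), and see 1709-10-31.
I use almanac.markday using 2143-01-23, → 2143-01-23.
Next I call almanac.yearhop using 5, — result: 2148-01-23.
Invoking almanac.stepdays using 214: 2148-08-24.
I try almanac.stepdays using 357, and see 2149-08-16.


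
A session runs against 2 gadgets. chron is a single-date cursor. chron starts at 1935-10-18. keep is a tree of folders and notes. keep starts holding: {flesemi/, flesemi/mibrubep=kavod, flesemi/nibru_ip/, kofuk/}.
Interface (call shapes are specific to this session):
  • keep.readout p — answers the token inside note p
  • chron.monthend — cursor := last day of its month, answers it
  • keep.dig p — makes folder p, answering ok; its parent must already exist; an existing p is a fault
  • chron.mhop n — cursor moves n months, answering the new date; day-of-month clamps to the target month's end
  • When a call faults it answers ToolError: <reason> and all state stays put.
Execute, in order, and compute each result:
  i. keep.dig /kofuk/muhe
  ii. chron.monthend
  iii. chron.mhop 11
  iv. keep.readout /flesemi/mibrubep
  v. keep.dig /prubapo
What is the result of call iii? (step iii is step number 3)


·→ keep.dig(p='/kofuk/muhe')
·← ok
·→ chron.monthend()
·← 1935-10-31
·→ chron.mhop(n='11')
·← 1936-09-30
·→ keep.readout(p='/flesemi/mibrubep')
·← kavod
·→ keep.dig(p='/prubapo')
·← ok

Answer: 1936-09-30
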